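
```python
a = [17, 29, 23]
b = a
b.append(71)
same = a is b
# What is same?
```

After line 1: a = [17, 29, 23]
After line 2 (b = a is an alias, same object): a = [17, 29, 23], b = [17, 29, 23]
After line 3 (b.append mutates the shared list): a = [17, 29, 23, 71], b = [17, 29, 23, 71]
After line 4 (same = a is b; same object -> True): same = True

True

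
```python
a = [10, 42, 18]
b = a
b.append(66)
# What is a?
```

After line 1: a = [10, 42, 18]
After line 2 (b = a is an alias, same object): a = [10, 42, 18], b = [10, 42, 18]
After line 3 (b.append mutates the shared list): a = [10, 42, 18, 66], b = [10, 42, 18, 66]

[10, 42, 18, 66]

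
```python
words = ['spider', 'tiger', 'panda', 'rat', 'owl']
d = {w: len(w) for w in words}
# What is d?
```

{'spider': 6, 'tiger': 5, 'panda': 5, 'rat': 3, 'owl': 3}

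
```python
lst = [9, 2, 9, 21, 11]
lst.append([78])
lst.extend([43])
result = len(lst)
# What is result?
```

After line 1: lst = [9, 2, 9, 21, 11]
After line 2 (append adds [78] as single element): lst = [9, 2, 9, 21, 11, [78]]
After line 3 (extend unpacks [43], adds 43): lst = [9, 2, 9, 21, 11, [78], 43]
After line 4: result = len(lst) = 7

7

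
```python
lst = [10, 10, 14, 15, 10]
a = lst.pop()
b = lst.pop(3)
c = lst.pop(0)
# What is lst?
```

After line 1: lst = [10, 10, 14, 15, 10]
After line 2 (pop() -> a = 10): lst = [10, 10, 14, 15]
After line 3 (pop(3) -> b = 15): lst = [10, 10, 14]
After line 4 (pop(0) -> c = 10): lst = [10, 14]

[10, 14]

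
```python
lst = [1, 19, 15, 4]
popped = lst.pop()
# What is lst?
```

[1, 19, 15]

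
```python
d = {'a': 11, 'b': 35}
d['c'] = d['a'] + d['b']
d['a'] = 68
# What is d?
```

After line 1: d = {'a': 11, 'b': 35}
After line 2 (d['c'] = 11 + 35): d = {'a': 11, 'b': 35, 'c': 46}
After line 3: d = {'a': 68, 'b': 35, 'c': 46}

{'a': 68, 'b': 35, 'c': 46}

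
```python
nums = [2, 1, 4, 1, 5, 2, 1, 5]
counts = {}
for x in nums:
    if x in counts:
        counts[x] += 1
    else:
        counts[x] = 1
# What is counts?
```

Initial: counts = {}, nums = [2, 1, 4, 1, 5, 2, 1, 5]
See 2: counts = {2: 1}
See 1: counts = {2: 1, 1: 1}
See 4: counts = {2: 1, 1: 1, 4: 1}
See 1: counts = {2: 1, 1: 2, 4: 1}
See 5: counts = {2: 1, 1: 2, 4: 1, 5: 1}
See 2: counts = {2: 2, 1: 2, 4: 1, 5: 1}
See 1: counts = {2: 2, 1: 3, 4: 1, 5: 1}
See 5: counts = {2: 2, 1: 3, 4: 1, 5: 2}

{2: 2, 1: 3, 4: 1, 5: 2}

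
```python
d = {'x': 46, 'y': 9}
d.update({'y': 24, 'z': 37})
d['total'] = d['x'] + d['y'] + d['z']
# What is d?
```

After line 1: d = {'x': 46, 'y': 9}
After line 2 (y overwritten, z added): d = {'x': 46, 'y': 24, 'z': 37}
After line 3 (total = 46 + 24 + 37 = 107): d = {'x': 46, 'y': 24, 'z': 37, 'total': 107}

{'x': 46, 'y': 24, 'z': 37, 'total': 107}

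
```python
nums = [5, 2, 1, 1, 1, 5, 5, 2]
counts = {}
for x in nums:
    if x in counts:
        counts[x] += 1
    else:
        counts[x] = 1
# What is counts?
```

Initial: counts = {}, nums = [5, 2, 1, 1, 1, 5, 5, 2]
See 5: counts = {5: 1}
See 2: counts = {5: 1, 2: 1}
See 1: counts = {5: 1, 2: 1, 1: 1}
See 1: counts = {5: 1, 2: 1, 1: 2}
See 1: counts = {5: 1, 2: 1, 1: 3}
See 5: counts = {5: 2, 2: 1, 1: 3}
See 5: counts = {5: 3, 2: 1, 1: 3}
See 2: counts = {5: 3, 2: 2, 1: 3}

{5: 3, 2: 2, 1: 3}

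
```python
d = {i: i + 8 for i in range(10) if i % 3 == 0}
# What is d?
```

{0: 8, 3: 11, 6: 14, 9: 17}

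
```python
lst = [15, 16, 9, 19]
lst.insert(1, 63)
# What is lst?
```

[15, 63, 16, 9, 19]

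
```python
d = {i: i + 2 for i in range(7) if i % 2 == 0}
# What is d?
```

{0: 2, 2: 4, 4: 6, 6: 8}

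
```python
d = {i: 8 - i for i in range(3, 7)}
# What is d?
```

{3: 5, 4: 4, 5: 3, 6: 2}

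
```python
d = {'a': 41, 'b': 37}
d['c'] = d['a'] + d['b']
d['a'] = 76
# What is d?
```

After line 1: d = {'a': 41, 'b': 37}
After line 2 (d['c'] = 41 + 37): d = {'a': 41, 'b': 37, 'c': 78}
After line 3: d = {'a': 76, 'b': 37, 'c': 78}

{'a': 76, 'b': 37, 'c': 78}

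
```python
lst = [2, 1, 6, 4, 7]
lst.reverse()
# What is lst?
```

[7, 4, 6, 1, 2]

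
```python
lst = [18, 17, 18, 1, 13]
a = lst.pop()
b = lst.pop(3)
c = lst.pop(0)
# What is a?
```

After line 1: lst = [18, 17, 18, 1, 13]
After line 2 (pop() -> a = 13): lst = [18, 17, 18, 1]
After line 3 (pop(3) -> b = 1): lst = [18, 17, 18]
After line 4 (pop(0) -> c = 18): lst = [17, 18]

13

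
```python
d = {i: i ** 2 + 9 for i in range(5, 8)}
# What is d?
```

{5: 34, 6: 45, 7: 58}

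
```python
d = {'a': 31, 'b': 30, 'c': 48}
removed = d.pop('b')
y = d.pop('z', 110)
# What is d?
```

After line 1: d = {'a': 31, 'b': 30, 'c': 48}
After line 2 (pop 'b' returns 30): d = {'a': 31, 'c': 48}, removed = 30
After line 3 (pop 'z' missing, returns default 110): d = {'a': 31, 'c': 48}, y = 110

{'a': 31, 'c': 48}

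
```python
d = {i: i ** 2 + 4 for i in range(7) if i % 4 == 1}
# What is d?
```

{1: 5, 5: 29}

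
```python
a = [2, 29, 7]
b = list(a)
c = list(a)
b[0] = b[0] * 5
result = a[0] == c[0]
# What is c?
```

After line 1: a = [2, 29, 7]
After line 2 (b = list(a), copy): a = [2, 29, 7], b = [2, 29, 7]
After line 3 (c = list(a) is a copy, new object): c = [2, 29, 7]
After line 4 (b[0] = 2 * 5 = 10; only b mutates (copy)): a = [2, 29, 7], b = [10, 29, 7], c = [2, 29, 7]
After line 5 (a[0] = 2, c[0] = 2; result = True)

[2, 29, 7]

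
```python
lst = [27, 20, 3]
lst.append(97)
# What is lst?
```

[27, 20, 3, 97]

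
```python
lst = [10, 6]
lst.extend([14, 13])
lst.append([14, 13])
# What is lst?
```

After line 1: lst = [10, 6]
After line 2 (extend unpacks [14, 13]): lst = [10, 6, 14, 13]
After line 3 (append adds [14, 13] as single element): lst = [10, 6, 14, 13, [14, 13]]

[10, 6, 14, 13, [14, 13]]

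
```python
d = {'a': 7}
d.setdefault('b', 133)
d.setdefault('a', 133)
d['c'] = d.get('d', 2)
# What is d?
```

After line 1: d = {'a': 7}
After line 2 (setdefault adds 'b'=133): d = {'a': 7, 'b': 133}
After line 3 (setdefault 'a' no-op, already exists): d = {'a': 7, 'b': 133}
After line 4 (get('d', 2) returns default since 'd' not in d): d = {'a': 7, 'b': 133, 'c': 2}

{'a': 7, 'b': 133, 'c': 2}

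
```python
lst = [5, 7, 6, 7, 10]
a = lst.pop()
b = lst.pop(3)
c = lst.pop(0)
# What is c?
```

After line 1: lst = [5, 7, 6, 7, 10]
After line 2 (pop() -> a = 10): lst = [5, 7, 6, 7]
After line 3 (pop(3) -> b = 7): lst = [5, 7, 6]
After line 4 (pop(0) -> c = 5): lst = [7, 6]

5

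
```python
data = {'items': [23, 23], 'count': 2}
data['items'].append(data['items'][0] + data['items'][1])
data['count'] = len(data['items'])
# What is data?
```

After line 1: data = {'items': [23, 23], 'count': 2}
After line 2 (append 23 + 23 = 46): data = {'items': [23, 23, 46], 'count': 2}
After line 3 (count = len(items) = 3): data = {'items': [23, 23, 46], 'count': 3}

{'items': [23, 23, 46], 'count': 3}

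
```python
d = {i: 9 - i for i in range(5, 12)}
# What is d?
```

{5: 4, 6: 3, 7: 2, 8: 1, 9: 0, 10: -1, 11: -2}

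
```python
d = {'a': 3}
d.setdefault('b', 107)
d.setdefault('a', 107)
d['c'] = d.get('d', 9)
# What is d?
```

After line 1: d = {'a': 3}
After line 2 (setdefault adds 'b'=107): d = {'a': 3, 'b': 107}
After line 3 (setdefault 'a' no-op, already exists): d = {'a': 3, 'b': 107}
After line 4 (get('d', 9) returns default since 'd' not in d): d = {'a': 3, 'b': 107, 'c': 9}

{'a': 3, 'b': 107, 'c': 9}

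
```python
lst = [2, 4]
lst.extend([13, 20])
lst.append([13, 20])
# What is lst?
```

After line 1: lst = [2, 4]
After line 2 (extend unpacks [13, 20]): lst = [2, 4, 13, 20]
After line 3 (append adds [13, 20] as single element): lst = [2, 4, 13, 20, [13, 20]]

[2, 4, 13, 20, [13, 20]]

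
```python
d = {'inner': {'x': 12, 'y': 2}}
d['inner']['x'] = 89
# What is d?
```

After line 1: d = {'inner': {'x': 12, 'y': 2}}
After line 2 (inner x overwritten): d = {'inner': {'x': 89, 'y': 2}}

{'inner': {'x': 89, 'y': 2}}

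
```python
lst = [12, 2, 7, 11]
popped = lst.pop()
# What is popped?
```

11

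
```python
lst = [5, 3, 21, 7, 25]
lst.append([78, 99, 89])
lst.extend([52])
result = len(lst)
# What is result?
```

After line 1: lst = [5, 3, 21, 7, 25]
After line 2 (append adds [78, 99, 89] as single element): lst = [5, 3, 21, 7, 25, [78, 99, 89]]
After line 3 (extend unpacks [52], adds 52): lst = [5, 3, 21, 7, 25, [78, 99, 89], 52]
After line 4: result = len(lst) = 7

7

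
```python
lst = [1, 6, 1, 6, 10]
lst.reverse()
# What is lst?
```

[10, 6, 1, 6, 1]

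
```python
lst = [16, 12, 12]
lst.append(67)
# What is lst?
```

[16, 12, 12, 67]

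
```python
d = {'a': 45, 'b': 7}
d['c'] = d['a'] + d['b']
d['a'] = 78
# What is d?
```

After line 1: d = {'a': 45, 'b': 7}
After line 2 (d['c'] = 45 + 7): d = {'a': 45, 'b': 7, 'c': 52}
After line 3: d = {'a': 78, 'b': 7, 'c': 52}

{'a': 78, 'b': 7, 'c': 52}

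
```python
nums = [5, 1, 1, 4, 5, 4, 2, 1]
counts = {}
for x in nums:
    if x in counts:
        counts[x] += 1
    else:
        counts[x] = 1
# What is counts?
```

Initial: counts = {}, nums = [5, 1, 1, 4, 5, 4, 2, 1]
See 5: counts = {5: 1}
See 1: counts = {5: 1, 1: 1}
See 1: counts = {5: 1, 1: 2}
See 4: counts = {5: 1, 1: 2, 4: 1}
See 5: counts = {5: 2, 1: 2, 4: 1}
See 4: counts = {5: 2, 1: 2, 4: 2}
See 2: counts = {5: 2, 1: 2, 4: 2, 2: 1}
See 1: counts = {5: 2, 1: 3, 4: 2, 2: 1}

{5: 2, 1: 3, 4: 2, 2: 1}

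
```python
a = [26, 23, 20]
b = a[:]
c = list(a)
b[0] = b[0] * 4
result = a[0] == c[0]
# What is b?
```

After line 1: a = [26, 23, 20]
After line 2 (b = a[:], copy): a = [26, 23, 20], b = [26, 23, 20]
After line 3 (c = list(a) is a copy, new object): c = [26, 23, 20]
After line 4 (b[0] = 26 * 4 = 104; only b mutates (copy)): a = [26, 23, 20], b = [104, 23, 20], c = [26, 23, 20]
After line 5 (a[0] = 26, c[0] = 26; result = True)

[104, 23, 20]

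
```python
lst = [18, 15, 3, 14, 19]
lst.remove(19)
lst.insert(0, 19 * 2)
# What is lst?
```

After line 1: lst = [18, 15, 3, 14, 19]
After line 2 (remove first 19): lst = [18, 15, 3, 14]
After line 3 (insert 38 at index 0): lst = [38, 18, 15, 3, 14]

[38, 18, 15, 3, 14]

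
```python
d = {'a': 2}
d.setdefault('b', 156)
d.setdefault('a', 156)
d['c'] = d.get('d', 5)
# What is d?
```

After line 1: d = {'a': 2}
After line 2 (setdefault adds 'b'=156): d = {'a': 2, 'b': 156}
After line 3 (setdefault 'a' no-op, already exists): d = {'a': 2, 'b': 156}
After line 4 (get('d', 5) returns default since 'd' not in d): d = {'a': 2, 'b': 156, 'c': 5}

{'a': 2, 'b': 156, 'c': 5}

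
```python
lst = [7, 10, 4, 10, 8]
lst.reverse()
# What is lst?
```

[8, 10, 4, 10, 7]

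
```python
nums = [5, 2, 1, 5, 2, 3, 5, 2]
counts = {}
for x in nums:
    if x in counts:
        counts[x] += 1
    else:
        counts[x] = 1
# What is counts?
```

Initial: counts = {}, nums = [5, 2, 1, 5, 2, 3, 5, 2]
See 5: counts = {5: 1}
See 2: counts = {5: 1, 2: 1}
See 1: counts = {5: 1, 2: 1, 1: 1}
See 5: counts = {5: 2, 2: 1, 1: 1}
See 2: counts = {5: 2, 2: 2, 1: 1}
See 3: counts = {5: 2, 2: 2, 1: 1, 3: 1}
See 5: counts = {5: 3, 2: 2, 1: 1, 3: 1}
See 2: counts = {5: 3, 2: 3, 1: 1, 3: 1}

{5: 3, 2: 3, 1: 1, 3: 1}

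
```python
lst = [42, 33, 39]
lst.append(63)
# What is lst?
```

[42, 33, 39, 63]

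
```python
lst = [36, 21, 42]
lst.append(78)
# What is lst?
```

[36, 21, 42, 78]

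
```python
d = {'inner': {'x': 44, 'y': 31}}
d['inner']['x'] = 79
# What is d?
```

After line 1: d = {'inner': {'x': 44, 'y': 31}}
After line 2 (inner x overwritten): d = {'inner': {'x': 79, 'y': 31}}

{'inner': {'x': 79, 'y': 31}}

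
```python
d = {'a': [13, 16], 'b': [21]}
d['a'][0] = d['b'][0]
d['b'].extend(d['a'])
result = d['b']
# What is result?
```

After line 1: d = {'a': [13, 16], 'b': [21]}
After line 2 (a[0] = b[0] = 21): d = {'a': [21, 16], 'b': [21]}
After line 3 (b.extend(a) appends [21, 16]): d = {'a': [21, 16], 'b': [21, 21, 16]}
After line 4: result = d['b'] = [21, 21, 16]

[21, 21, 16]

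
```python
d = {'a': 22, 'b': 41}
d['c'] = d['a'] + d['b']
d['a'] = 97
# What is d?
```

After line 1: d = {'a': 22, 'b': 41}
After line 2 (d['c'] = 22 + 41): d = {'a': 22, 'b': 41, 'c': 63}
After line 3: d = {'a': 97, 'b': 41, 'c': 63}

{'a': 97, 'b': 41, 'c': 63}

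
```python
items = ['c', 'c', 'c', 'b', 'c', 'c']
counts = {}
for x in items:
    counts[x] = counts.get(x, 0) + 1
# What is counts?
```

Initial: counts = {}, items = ['c', 'c', 'c', 'b', 'c', 'c']
See 'c': counts = {'c': 1}
See 'c': counts = {'c': 2}
See 'c': counts = {'c': 3}
See 'b': counts = {'c': 3, 'b': 1}
See 'c': counts = {'c': 4, 'b': 1}
See 'c': counts = {'c': 5, 'b': 1}

{'c': 5, 'b': 1}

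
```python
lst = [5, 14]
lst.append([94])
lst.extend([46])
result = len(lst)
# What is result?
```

After line 1: lst = [5, 14]
After line 2 (append adds [94] as single element): lst = [5, 14, [94]]
After line 3 (extend unpacks [46], adds 46): lst = [5, 14, [94], 46]
After line 4: result = len(lst) = 4

4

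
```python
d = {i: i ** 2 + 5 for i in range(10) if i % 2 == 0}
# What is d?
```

{0: 5, 2: 9, 4: 21, 6: 41, 8: 69}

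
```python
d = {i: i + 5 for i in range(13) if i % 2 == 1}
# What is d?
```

{1: 6, 3: 8, 5: 10, 7: 12, 9: 14, 11: 16}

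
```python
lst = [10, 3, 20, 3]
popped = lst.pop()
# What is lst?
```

[10, 3, 20]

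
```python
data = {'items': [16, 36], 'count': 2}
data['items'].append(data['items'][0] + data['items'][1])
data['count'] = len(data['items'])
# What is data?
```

After line 1: data = {'items': [16, 36], 'count': 2}
After line 2 (append 16 + 36 = 52): data = {'items': [16, 36, 52], 'count': 2}
After line 3 (count = len(items) = 3): data = {'items': [16, 36, 52], 'count': 3}

{'items': [16, 36, 52], 'count': 3}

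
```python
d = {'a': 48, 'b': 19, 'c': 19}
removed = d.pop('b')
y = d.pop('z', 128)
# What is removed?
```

After line 1: d = {'a': 48, 'b': 19, 'c': 19}
After line 2 (pop 'b' returns 19): d = {'a': 48, 'c': 19}, removed = 19
After line 3 (pop 'z' missing, returns default 128): d = {'a': 48, 'c': 19}, y = 128

19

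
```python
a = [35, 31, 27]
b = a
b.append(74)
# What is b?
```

After line 1: a = [35, 31, 27]
After line 2 (b = a is an alias, same object): a = [35, 31, 27], b = [35, 31, 27]
After line 3 (b.append mutates the shared list): a = [35, 31, 27, 74], b = [35, 31, 27, 74]

[35, 31, 27, 74]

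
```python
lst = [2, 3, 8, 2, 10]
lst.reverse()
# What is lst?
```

[10, 2, 8, 3, 2]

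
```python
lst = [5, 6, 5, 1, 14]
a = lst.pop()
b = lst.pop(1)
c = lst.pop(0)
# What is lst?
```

After line 1: lst = [5, 6, 5, 1, 14]
After line 2 (pop() -> a = 14): lst = [5, 6, 5, 1]
After line 3 (pop(1) -> b = 6): lst = [5, 5, 1]
After line 4 (pop(0) -> c = 5): lst = [5, 1]

[5, 1]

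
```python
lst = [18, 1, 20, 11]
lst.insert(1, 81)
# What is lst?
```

[18, 81, 1, 20, 11]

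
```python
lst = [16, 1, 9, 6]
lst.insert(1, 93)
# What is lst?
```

[16, 93, 1, 9, 6]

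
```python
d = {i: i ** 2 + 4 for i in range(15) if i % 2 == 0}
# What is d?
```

{0: 4, 2: 8, 4: 20, 6: 40, 8: 68, 10: 104, 12: 148, 14: 200}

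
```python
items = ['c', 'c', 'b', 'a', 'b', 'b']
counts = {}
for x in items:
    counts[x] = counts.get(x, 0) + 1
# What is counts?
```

Initial: counts = {}, items = ['c', 'c', 'b', 'a', 'b', 'b']
See 'c': counts = {'c': 1}
See 'c': counts = {'c': 2}
See 'b': counts = {'c': 2, 'b': 1}
See 'a': counts = {'c': 2, 'b': 1, 'a': 1}
See 'b': counts = {'c': 2, 'b': 2, 'a': 1}
See 'b': counts = {'c': 2, 'b': 3, 'a': 1}

{'c': 2, 'b': 3, 'a': 1}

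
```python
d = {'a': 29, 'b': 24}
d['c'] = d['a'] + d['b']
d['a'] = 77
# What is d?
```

After line 1: d = {'a': 29, 'b': 24}
After line 2 (d['c'] = 29 + 24): d = {'a': 29, 'b': 24, 'c': 53}
After line 3: d = {'a': 77, 'b': 24, 'c': 53}

{'a': 77, 'b': 24, 'c': 53}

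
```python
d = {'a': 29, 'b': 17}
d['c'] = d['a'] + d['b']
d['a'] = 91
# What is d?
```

After line 1: d = {'a': 29, 'b': 17}
After line 2 (d['c'] = 29 + 17): d = {'a': 29, 'b': 17, 'c': 46}
After line 3: d = {'a': 91, 'b': 17, 'c': 46}

{'a': 91, 'b': 17, 'c': 46}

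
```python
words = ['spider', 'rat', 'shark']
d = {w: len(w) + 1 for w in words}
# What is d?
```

{'spider': 7, 'rat': 4, 'shark': 6}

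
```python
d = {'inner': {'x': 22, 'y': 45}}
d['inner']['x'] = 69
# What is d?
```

After line 1: d = {'inner': {'x': 22, 'y': 45}}
After line 2 (inner x overwritten): d = {'inner': {'x': 69, 'y': 45}}

{'inner': {'x': 69, 'y': 45}}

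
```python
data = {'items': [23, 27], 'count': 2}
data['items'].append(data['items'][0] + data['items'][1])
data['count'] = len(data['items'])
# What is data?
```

After line 1: data = {'items': [23, 27], 'count': 2}
After line 2 (append 23 + 27 = 50): data = {'items': [23, 27, 50], 'count': 2}
After line 3 (count = len(items) = 3): data = {'items': [23, 27, 50], 'count': 3}

{'items': [23, 27, 50], 'count': 3}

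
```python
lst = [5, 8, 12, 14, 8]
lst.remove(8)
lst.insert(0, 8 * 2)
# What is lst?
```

After line 1: lst = [5, 8, 12, 14, 8]
After line 2 (remove first 8): lst = [5, 12, 14, 8]
After line 3 (insert 16 at index 0): lst = [16, 5, 12, 14, 8]

[16, 5, 12, 14, 8]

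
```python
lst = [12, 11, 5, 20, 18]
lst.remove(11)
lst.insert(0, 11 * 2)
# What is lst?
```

After line 1: lst = [12, 11, 5, 20, 18]
After line 2 (remove first 11): lst = [12, 5, 20, 18]
After line 3 (insert 22 at index 0): lst = [22, 12, 5, 20, 18]

[22, 12, 5, 20, 18]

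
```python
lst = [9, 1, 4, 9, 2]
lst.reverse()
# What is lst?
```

[2, 9, 4, 1, 9]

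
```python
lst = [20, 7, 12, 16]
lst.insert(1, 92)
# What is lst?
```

[20, 92, 7, 12, 16]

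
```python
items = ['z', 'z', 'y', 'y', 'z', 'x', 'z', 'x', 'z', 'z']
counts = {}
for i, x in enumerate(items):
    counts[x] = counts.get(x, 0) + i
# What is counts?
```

Initial: counts = {}, items = ['z', 'z', 'y', 'y', 'z', 'x', 'z', 'x', 'z', 'z']
i=0, x='z': counts = {'z': 0}
i=1, x='z': counts = {'z': 1}
i=2, x='y': counts = {'z': 1, 'y': 2}
i=3, x='y': counts = {'z': 1, 'y': 5}
i=4, x='z': counts = {'z': 5, 'y': 5}
i=5, x='x': counts = {'z': 5, 'y': 5, 'x': 5}
i=6, x='z': counts = {'z': 11, 'y': 5, 'x': 5}
i=7, x='x': counts = {'z': 11, 'y': 5, 'x': 12}
i=8, x='z': counts = {'z': 19, 'y': 5, 'x': 12}
i=9, x='z': counts = {'z': 28, 'y': 5, 'x': 12}

{'z': 28, 'y': 5, 'x': 12}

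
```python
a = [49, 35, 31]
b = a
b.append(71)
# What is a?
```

After line 1: a = [49, 35, 31]
After line 2 (b = a is an alias, same object): a = [49, 35, 31], b = [49, 35, 31]
After line 3 (b.append mutates the shared list): a = [49, 35, 31, 71], b = [49, 35, 31, 71]

[49, 35, 31, 71]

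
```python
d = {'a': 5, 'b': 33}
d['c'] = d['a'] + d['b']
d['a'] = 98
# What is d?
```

After line 1: d = {'a': 5, 'b': 33}
After line 2 (d['c'] = 5 + 33): d = {'a': 5, 'b': 33, 'c': 38}
After line 3: d = {'a': 98, 'b': 33, 'c': 38}

{'a': 98, 'b': 33, 'c': 38}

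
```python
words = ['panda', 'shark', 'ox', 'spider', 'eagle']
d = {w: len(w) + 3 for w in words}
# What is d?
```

{'panda': 8, 'shark': 8, 'ox': 5, 'spider': 9, 'eagle': 8}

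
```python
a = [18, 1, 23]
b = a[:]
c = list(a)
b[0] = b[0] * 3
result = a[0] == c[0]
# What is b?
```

After line 1: a = [18, 1, 23]
After line 2 (b = a[:], copy): a = [18, 1, 23], b = [18, 1, 23]
After line 3 (c = list(a) is a copy, new object): c = [18, 1, 23]
After line 4 (b[0] = 18 * 3 = 54; only b mutates (copy)): a = [18, 1, 23], b = [54, 1, 23], c = [18, 1, 23]
After line 5 (a[0] = 18, c[0] = 18; result = True)

[54, 1, 23]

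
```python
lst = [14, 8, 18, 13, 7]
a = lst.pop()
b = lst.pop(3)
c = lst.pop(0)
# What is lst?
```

After line 1: lst = [14, 8, 18, 13, 7]
After line 2 (pop() -> a = 7): lst = [14, 8, 18, 13]
After line 3 (pop(3) -> b = 13): lst = [14, 8, 18]
After line 4 (pop(0) -> c = 14): lst = [8, 18]

[8, 18]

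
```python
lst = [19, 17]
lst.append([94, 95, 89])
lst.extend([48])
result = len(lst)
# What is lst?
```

After line 1: lst = [19, 17]
After line 2 (append adds [94, 95, 89] as single element): lst = [19, 17, [94, 95, 89]]
After line 3 (extend unpacks [48], adds 48): lst = [19, 17, [94, 95, 89], 48]
After line 4: result = len(lst) = 4

[19, 17, [94, 95, 89], 48]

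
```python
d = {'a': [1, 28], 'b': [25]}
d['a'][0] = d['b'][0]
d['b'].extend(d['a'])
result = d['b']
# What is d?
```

After line 1: d = {'a': [1, 28], 'b': [25]}
After line 2 (a[0] = b[0] = 25): d = {'a': [25, 28], 'b': [25]}
After line 3 (b.extend(a) appends [25, 28]): d = {'a': [25, 28], 'b': [25, 25, 28]}
After line 4: result = d['b'] = [25, 25, 28]

{'a': [25, 28], 'b': [25, 25, 28]}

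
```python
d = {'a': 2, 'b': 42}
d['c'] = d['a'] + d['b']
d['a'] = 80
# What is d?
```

After line 1: d = {'a': 2, 'b': 42}
After line 2 (d['c'] = 2 + 42): d = {'a': 2, 'b': 42, 'c': 44}
After line 3: d = {'a': 80, 'b': 42, 'c': 44}

{'a': 80, 'b': 42, 'c': 44}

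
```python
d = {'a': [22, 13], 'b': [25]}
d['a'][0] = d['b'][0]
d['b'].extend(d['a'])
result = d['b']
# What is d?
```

After line 1: d = {'a': [22, 13], 'b': [25]}
After line 2 (a[0] = b[0] = 25): d = {'a': [25, 13], 'b': [25]}
After line 3 (b.extend(a) appends [25, 13]): d = {'a': [25, 13], 'b': [25, 25, 13]}
After line 4: result = d['b'] = [25, 25, 13]

{'a': [25, 13], 'b': [25, 25, 13]}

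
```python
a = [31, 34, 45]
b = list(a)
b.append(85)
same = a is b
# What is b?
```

After line 1: a = [31, 34, 45]
After line 2 (b = list(a) is a shallow copy, new object): a = [31, 34, 45], b = [31, 34, 45]
After line 3 (append only mutates b): a = [31, 34, 45], b = [31, 34, 45, 85]
After line 4 (same = a is b; different objects -> False): same = False

[31, 34, 45, 85]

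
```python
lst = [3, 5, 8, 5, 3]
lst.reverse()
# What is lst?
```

[3, 5, 8, 5, 3]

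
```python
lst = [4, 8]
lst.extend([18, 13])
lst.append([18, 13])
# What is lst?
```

After line 1: lst = [4, 8]
After line 2 (extend unpacks [18, 13]): lst = [4, 8, 18, 13]
After line 3 (append adds [18, 13] as single element): lst = [4, 8, 18, 13, [18, 13]]

[4, 8, 18, 13, [18, 13]]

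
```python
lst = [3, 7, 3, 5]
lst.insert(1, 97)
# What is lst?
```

[3, 97, 7, 3, 5]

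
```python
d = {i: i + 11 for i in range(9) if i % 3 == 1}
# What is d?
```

{1: 12, 4: 15, 7: 18}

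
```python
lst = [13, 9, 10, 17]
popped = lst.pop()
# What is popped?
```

17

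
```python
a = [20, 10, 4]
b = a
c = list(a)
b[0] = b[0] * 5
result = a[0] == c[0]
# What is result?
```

After line 1: a = [20, 10, 4]
After line 2 (b = a, alias): a = [20, 10, 4], b = [20, 10, 4]
After line 3 (c = list(a) is a copy, new object): c = [20, 10, 4]
After line 4 (b[0] = 20 * 5 = 100; mutates shared a/b): a = b = [100, 10, 4], c = [20, 10, 4]
After line 5 (a[0] = 100, c[0] = 20; result = False)

False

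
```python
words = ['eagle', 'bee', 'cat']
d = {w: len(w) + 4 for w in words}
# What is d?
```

{'eagle': 9, 'bee': 7, 'cat': 7}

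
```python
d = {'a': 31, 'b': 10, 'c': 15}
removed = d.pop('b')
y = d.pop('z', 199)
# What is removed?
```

After line 1: d = {'a': 31, 'b': 10, 'c': 15}
After line 2 (pop 'b' returns 10): d = {'a': 31, 'c': 15}, removed = 10
After line 3 (pop 'z' missing, returns default 199): d = {'a': 31, 'c': 15}, y = 199

10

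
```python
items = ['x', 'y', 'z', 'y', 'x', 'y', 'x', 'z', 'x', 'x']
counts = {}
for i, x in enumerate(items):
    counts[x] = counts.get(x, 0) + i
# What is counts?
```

Initial: counts = {}, items = ['x', 'y', 'z', 'y', 'x', 'y', 'x', 'z', 'x', 'x']
i=0, x='x': counts = {'x': 0}
i=1, x='y': counts = {'x': 0, 'y': 1}
i=2, x='z': counts = {'x': 0, 'y': 1, 'z': 2}
i=3, x='y': counts = {'x': 0, 'y': 4, 'z': 2}
i=4, x='x': counts = {'x': 4, 'y': 4, 'z': 2}
i=5, x='y': counts = {'x': 4, 'y': 9, 'z': 2}
i=6, x='x': counts = {'x': 10, 'y': 9, 'z': 2}
i=7, x='z': counts = {'x': 10, 'y': 9, 'z': 9}
i=8, x='x': counts = {'x': 18, 'y': 9, 'z': 9}
i=9, x='x': counts = {'x': 27, 'y': 9, 'z': 9}

{'x': 27, 'y': 9, 'z': 9}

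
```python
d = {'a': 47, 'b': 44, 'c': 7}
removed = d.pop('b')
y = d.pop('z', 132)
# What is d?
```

After line 1: d = {'a': 47, 'b': 44, 'c': 7}
After line 2 (pop 'b' returns 44): d = {'a': 47, 'c': 7}, removed = 44
After line 3 (pop 'z' missing, returns default 132): d = {'a': 47, 'c': 7}, y = 132

{'a': 47, 'c': 7}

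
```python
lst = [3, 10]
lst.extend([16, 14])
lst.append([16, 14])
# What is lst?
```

After line 1: lst = [3, 10]
After line 2 (extend unpacks [16, 14]): lst = [3, 10, 16, 14]
After line 3 (append adds [16, 14] as single element): lst = [3, 10, 16, 14, [16, 14]]

[3, 10, 16, 14, [16, 14]]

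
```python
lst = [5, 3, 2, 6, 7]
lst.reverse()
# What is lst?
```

[7, 6, 2, 3, 5]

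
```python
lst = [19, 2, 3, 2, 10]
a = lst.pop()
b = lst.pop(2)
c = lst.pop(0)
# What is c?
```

After line 1: lst = [19, 2, 3, 2, 10]
After line 2 (pop() -> a = 10): lst = [19, 2, 3, 2]
After line 3 (pop(2) -> b = 3): lst = [19, 2, 2]
After line 4 (pop(0) -> c = 19): lst = [2, 2]

19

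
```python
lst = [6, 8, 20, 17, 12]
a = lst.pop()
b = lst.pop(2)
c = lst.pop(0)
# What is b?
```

After line 1: lst = [6, 8, 20, 17, 12]
After line 2 (pop() -> a = 12): lst = [6, 8, 20, 17]
After line 3 (pop(2) -> b = 20): lst = [6, 8, 17]
After line 4 (pop(0) -> c = 6): lst = [8, 17]

20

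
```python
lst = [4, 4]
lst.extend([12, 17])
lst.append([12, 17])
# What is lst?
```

After line 1: lst = [4, 4]
After line 2 (extend unpacks [12, 17]): lst = [4, 4, 12, 17]
After line 3 (append adds [12, 17] as single element): lst = [4, 4, 12, 17, [12, 17]]

[4, 4, 12, 17, [12, 17]]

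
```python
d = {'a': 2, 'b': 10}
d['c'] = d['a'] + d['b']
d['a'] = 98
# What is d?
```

After line 1: d = {'a': 2, 'b': 10}
After line 2 (d['c'] = 2 + 10): d = {'a': 2, 'b': 10, 'c': 12}
After line 3: d = {'a': 98, 'b': 10, 'c': 12}

{'a': 98, 'b': 10, 'c': 12}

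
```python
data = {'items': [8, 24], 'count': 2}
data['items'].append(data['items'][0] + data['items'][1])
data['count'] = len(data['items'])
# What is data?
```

After line 1: data = {'items': [8, 24], 'count': 2}
After line 2 (append 8 + 24 = 32): data = {'items': [8, 24, 32], 'count': 2}
After line 3 (count = len(items) = 3): data = {'items': [8, 24, 32], 'count': 3}

{'items': [8, 24, 32], 'count': 3}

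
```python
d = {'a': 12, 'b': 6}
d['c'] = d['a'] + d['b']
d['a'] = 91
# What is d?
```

After line 1: d = {'a': 12, 'b': 6}
After line 2 (d['c'] = 12 + 6): d = {'a': 12, 'b': 6, 'c': 18}
After line 3: d = {'a': 91, 'b': 6, 'c': 18}

{'a': 91, 'b': 6, 'c': 18}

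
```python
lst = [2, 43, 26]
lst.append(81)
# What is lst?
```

[2, 43, 26, 81]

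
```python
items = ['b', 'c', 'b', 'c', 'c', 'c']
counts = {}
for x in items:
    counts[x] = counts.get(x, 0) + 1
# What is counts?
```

Initial: counts = {}, items = ['b', 'c', 'b', 'c', 'c', 'c']
See 'b': counts = {'b': 1}
See 'c': counts = {'b': 1, 'c': 1}
See 'b': counts = {'b': 2, 'c': 1}
See 'c': counts = {'b': 2, 'c': 2}
See 'c': counts = {'b': 2, 'c': 3}
See 'c': counts = {'b': 2, 'c': 4}

{'b': 2, 'c': 4}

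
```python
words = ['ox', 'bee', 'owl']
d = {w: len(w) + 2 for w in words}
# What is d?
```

{'ox': 4, 'bee': 5, 'owl': 5}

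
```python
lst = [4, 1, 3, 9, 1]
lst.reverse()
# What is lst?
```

[1, 9, 3, 1, 4]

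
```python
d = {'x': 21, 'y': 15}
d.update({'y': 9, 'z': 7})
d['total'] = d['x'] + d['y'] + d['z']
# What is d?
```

After line 1: d = {'x': 21, 'y': 15}
After line 2 (y overwritten, z added): d = {'x': 21, 'y': 9, 'z': 7}
After line 3 (total = 21 + 9 + 7 = 37): d = {'x': 21, 'y': 9, 'z': 7, 'total': 37}

{'x': 21, 'y': 9, 'z': 7, 'total': 37}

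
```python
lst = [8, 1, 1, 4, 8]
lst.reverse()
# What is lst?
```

[8, 4, 1, 1, 8]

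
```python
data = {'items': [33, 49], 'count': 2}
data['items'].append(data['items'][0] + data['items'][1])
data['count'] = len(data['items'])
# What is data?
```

After line 1: data = {'items': [33, 49], 'count': 2}
After line 2 (append 33 + 49 = 82): data = {'items': [33, 49, 82], 'count': 2}
After line 3 (count = len(items) = 3): data = {'items': [33, 49, 82], 'count': 3}

{'items': [33, 49, 82], 'count': 3}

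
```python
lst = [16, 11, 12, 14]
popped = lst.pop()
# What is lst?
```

[16, 11, 12]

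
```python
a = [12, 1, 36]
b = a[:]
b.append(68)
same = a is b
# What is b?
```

After line 1: a = [12, 1, 36]
After line 2 (b = a[:] is a shallow copy, new object): a = [12, 1, 36], b = [12, 1, 36]
After line 3 (append only mutates b): a = [12, 1, 36], b = [12, 1, 36, 68]
After line 4 (same = a is b; different objects -> False): same = False

[12, 1, 36, 68]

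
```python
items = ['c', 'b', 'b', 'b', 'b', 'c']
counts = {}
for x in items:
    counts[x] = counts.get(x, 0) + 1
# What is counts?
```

Initial: counts = {}, items = ['c', 'b', 'b', 'b', 'b', 'c']
See 'c': counts = {'c': 1}
See 'b': counts = {'c': 1, 'b': 1}
See 'b': counts = {'c': 1, 'b': 2}
See 'b': counts = {'c': 1, 'b': 3}
See 'b': counts = {'c': 1, 'b': 4}
See 'c': counts = {'c': 2, 'b': 4}

{'c': 2, 'b': 4}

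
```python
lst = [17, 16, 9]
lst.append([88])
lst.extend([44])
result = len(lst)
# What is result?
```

After line 1: lst = [17, 16, 9]
After line 2 (append adds [88] as single element): lst = [17, 16, 9, [88]]
After line 3 (extend unpacks [44], adds 44): lst = [17, 16, 9, [88], 44]
After line 4: result = len(lst) = 5

5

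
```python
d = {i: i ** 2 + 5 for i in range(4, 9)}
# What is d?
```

{4: 21, 5: 30, 6: 41, 7: 54, 8: 69}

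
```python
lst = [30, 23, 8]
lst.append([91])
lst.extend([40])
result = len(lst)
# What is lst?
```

After line 1: lst = [30, 23, 8]
After line 2 (append adds [91] as single element): lst = [30, 23, 8, [91]]
After line 3 (extend unpacks [40], adds 40): lst = [30, 23, 8, [91], 40]
After line 4: result = len(lst) = 5

[30, 23, 8, [91], 40]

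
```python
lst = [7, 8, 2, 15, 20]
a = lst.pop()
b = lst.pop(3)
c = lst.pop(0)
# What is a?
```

After line 1: lst = [7, 8, 2, 15, 20]
After line 2 (pop() -> a = 20): lst = [7, 8, 2, 15]
After line 3 (pop(3) -> b = 15): lst = [7, 8, 2]
After line 4 (pop(0) -> c = 7): lst = [8, 2]

20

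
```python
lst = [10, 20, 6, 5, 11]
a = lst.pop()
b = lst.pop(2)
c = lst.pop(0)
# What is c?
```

After line 1: lst = [10, 20, 6, 5, 11]
After line 2 (pop() -> a = 11): lst = [10, 20, 6, 5]
After line 3 (pop(2) -> b = 6): lst = [10, 20, 5]
After line 4 (pop(0) -> c = 10): lst = [20, 5]

10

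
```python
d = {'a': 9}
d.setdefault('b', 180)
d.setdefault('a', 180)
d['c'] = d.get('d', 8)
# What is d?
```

After line 1: d = {'a': 9}
After line 2 (setdefault adds 'b'=180): d = {'a': 9, 'b': 180}
After line 3 (setdefault 'a' no-op, already exists): d = {'a': 9, 'b': 180}
After line 4 (get('d', 8) returns default since 'd' not in d): d = {'a': 9, 'b': 180, 'c': 8}

{'a': 9, 'b': 180, 'c': 8}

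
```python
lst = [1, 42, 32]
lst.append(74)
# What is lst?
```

[1, 42, 32, 74]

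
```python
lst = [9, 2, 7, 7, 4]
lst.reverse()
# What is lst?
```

[4, 7, 7, 2, 9]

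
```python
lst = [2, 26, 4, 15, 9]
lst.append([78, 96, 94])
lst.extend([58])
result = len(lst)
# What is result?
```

After line 1: lst = [2, 26, 4, 15, 9]
After line 2 (append adds [78, 96, 94] as single element): lst = [2, 26, 4, 15, 9, [78, 96, 94]]
After line 3 (extend unpacks [58], adds 58): lst = [2, 26, 4, 15, 9, [78, 96, 94], 58]
After line 4: result = len(lst) = 7

7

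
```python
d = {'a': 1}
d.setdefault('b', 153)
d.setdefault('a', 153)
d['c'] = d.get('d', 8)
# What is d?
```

After line 1: d = {'a': 1}
After line 2 (setdefault adds 'b'=153): d = {'a': 1, 'b': 153}
After line 3 (setdefault 'a' no-op, already exists): d = {'a': 1, 'b': 153}
After line 4 (get('d', 8) returns default since 'd' not in d): d = {'a': 1, 'b': 153, 'c': 8}

{'a': 1, 'b': 153, 'c': 8}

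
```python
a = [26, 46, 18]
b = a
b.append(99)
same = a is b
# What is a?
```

After line 1: a = [26, 46, 18]
After line 2 (b = a is an alias, same object): a = [26, 46, 18], b = [26, 46, 18]
After line 3 (b.append mutates the shared list): a = [26, 46, 18, 99], b = [26, 46, 18, 99]
After line 4 (same = a is b; same object -> True): same = True

[26, 46, 18, 99]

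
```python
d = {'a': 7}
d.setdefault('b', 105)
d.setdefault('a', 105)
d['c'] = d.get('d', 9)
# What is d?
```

After line 1: d = {'a': 7}
After line 2 (setdefault adds 'b'=105): d = {'a': 7, 'b': 105}
After line 3 (setdefault 'a' no-op, already exists): d = {'a': 7, 'b': 105}
After line 4 (get('d', 9) returns default since 'd' not in d): d = {'a': 7, 'b': 105, 'c': 9}

{'a': 7, 'b': 105, 'c': 9}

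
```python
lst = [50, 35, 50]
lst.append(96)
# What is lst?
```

[50, 35, 50, 96]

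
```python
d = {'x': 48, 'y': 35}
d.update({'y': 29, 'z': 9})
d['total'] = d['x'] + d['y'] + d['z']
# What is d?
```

After line 1: d = {'x': 48, 'y': 35}
After line 2 (y overwritten, z added): d = {'x': 48, 'y': 29, 'z': 9}
After line 3 (total = 48 + 29 + 9 = 86): d = {'x': 48, 'y': 29, 'z': 9, 'total': 86}

{'x': 48, 'y': 29, 'z': 9, 'total': 86}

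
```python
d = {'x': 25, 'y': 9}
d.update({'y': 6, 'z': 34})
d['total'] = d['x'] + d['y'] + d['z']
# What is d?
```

After line 1: d = {'x': 25, 'y': 9}
After line 2 (y overwritten, z added): d = {'x': 25, 'y': 6, 'z': 34}
After line 3 (total = 25 + 6 + 34 = 65): d = {'x': 25, 'y': 6, 'z': 34, 'total': 65}

{'x': 25, 'y': 6, 'z': 34, 'total': 65}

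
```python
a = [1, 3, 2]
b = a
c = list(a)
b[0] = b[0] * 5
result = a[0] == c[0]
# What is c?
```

After line 1: a = [1, 3, 2]
After line 2 (b = a, alias): a = [1, 3, 2], b = [1, 3, 2]
After line 3 (c = list(a) is a copy, new object): c = [1, 3, 2]
After line 4 (b[0] = 1 * 5 = 5; mutates shared a/b): a = b = [5, 3, 2], c = [1, 3, 2]
After line 5 (a[0] = 5, c[0] = 1; result = False)

[1, 3, 2]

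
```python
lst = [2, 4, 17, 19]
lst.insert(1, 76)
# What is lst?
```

[2, 76, 4, 17, 19]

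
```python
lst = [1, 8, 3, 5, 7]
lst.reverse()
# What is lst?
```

[7, 5, 3, 8, 1]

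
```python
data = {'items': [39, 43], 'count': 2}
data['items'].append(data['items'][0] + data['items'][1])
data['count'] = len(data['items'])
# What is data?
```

After line 1: data = {'items': [39, 43], 'count': 2}
After line 2 (append 39 + 43 = 82): data = {'items': [39, 43, 82], 'count': 2}
After line 3 (count = len(items) = 3): data = {'items': [39, 43, 82], 'count': 3}

{'items': [39, 43, 82], 'count': 3}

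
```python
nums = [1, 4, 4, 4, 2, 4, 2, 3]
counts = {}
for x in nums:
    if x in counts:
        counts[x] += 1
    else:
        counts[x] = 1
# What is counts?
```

Initial: counts = {}, nums = [1, 4, 4, 4, 2, 4, 2, 3]
See 1: counts = {1: 1}
See 4: counts = {1: 1, 4: 1}
See 4: counts = {1: 1, 4: 2}
See 4: counts = {1: 1, 4: 3}
See 2: counts = {1: 1, 4: 3, 2: 1}
See 4: counts = {1: 1, 4: 4, 2: 1}
See 2: counts = {1: 1, 4: 4, 2: 2}
See 3: counts = {1: 1, 4: 4, 2: 2, 3: 1}

{1: 1, 4: 4, 2: 2, 3: 1}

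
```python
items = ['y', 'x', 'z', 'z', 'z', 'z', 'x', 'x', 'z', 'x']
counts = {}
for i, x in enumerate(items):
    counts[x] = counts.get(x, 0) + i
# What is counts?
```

Initial: counts = {}, items = ['y', 'x', 'z', 'z', 'z', 'z', 'x', 'x', 'z', 'x']
i=0, x='y': counts = {'y': 0}
i=1, x='x': counts = {'y': 0, 'x': 1}
i=2, x='z': counts = {'y': 0, 'x': 1, 'z': 2}
i=3, x='z': counts = {'y': 0, 'x': 1, 'z': 5}
i=4, x='z': counts = {'y': 0, 'x': 1, 'z': 9}
i=5, x='z': counts = {'y': 0, 'x': 1, 'z': 14}
i=6, x='x': counts = {'y': 0, 'x': 7, 'z': 14}
i=7, x='x': counts = {'y': 0, 'x': 14, 'z': 14}
i=8, x='z': counts = {'y': 0, 'x': 14, 'z': 22}
i=9, x='x': counts = {'y': 0, 'x': 23, 'z': 22}

{'y': 0, 'x': 23, 'z': 22}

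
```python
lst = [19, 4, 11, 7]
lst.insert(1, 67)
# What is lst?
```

[19, 67, 4, 11, 7]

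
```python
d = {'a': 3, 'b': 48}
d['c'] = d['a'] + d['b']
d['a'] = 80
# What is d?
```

After line 1: d = {'a': 3, 'b': 48}
After line 2 (d['c'] = 3 + 48): d = {'a': 3, 'b': 48, 'c': 51}
After line 3: d = {'a': 80, 'b': 48, 'c': 51}

{'a': 80, 'b': 48, 'c': 51}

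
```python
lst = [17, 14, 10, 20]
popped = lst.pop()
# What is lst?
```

[17, 14, 10]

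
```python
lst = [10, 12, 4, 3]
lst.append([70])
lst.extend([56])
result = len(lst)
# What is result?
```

After line 1: lst = [10, 12, 4, 3]
After line 2 (append adds [70] as single element): lst = [10, 12, 4, 3, [70]]
After line 3 (extend unpacks [56], adds 56): lst = [10, 12, 4, 3, [70], 56]
After line 4: result = len(lst) = 6

6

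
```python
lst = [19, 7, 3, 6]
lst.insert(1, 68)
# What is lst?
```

[19, 68, 7, 3, 6]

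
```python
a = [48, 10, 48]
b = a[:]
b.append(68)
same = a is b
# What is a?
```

After line 1: a = [48, 10, 48]
After line 2 (b = a[:] is a shallow copy, new object): a = [48, 10, 48], b = [48, 10, 48]
After line 3 (append only mutates b): a = [48, 10, 48], b = [48, 10, 48, 68]
After line 4 (same = a is b; different objects -> False): same = False

[48, 10, 48]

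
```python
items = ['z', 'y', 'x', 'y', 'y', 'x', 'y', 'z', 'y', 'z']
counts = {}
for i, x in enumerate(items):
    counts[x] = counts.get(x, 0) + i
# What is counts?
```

Initial: counts = {}, items = ['z', 'y', 'x', 'y', 'y', 'x', 'y', 'z', 'y', 'z']
i=0, x='z': counts = {'z': 0}
i=1, x='y': counts = {'z': 0, 'y': 1}
i=2, x='x': counts = {'z': 0, 'y': 1, 'x': 2}
i=3, x='y': counts = {'z': 0, 'y': 4, 'x': 2}
i=4, x='y': counts = {'z': 0, 'y': 8, 'x': 2}
i=5, x='x': counts = {'z': 0, 'y': 8, 'x': 7}
i=6, x='y': counts = {'z': 0, 'y': 14, 'x': 7}
i=7, x='z': counts = {'z': 7, 'y': 14, 'x': 7}
i=8, x='y': counts = {'z': 7, 'y': 22, 'x': 7}
i=9, x='z': counts = {'z': 16, 'y': 22, 'x': 7}

{'z': 16, 'y': 22, 'x': 7}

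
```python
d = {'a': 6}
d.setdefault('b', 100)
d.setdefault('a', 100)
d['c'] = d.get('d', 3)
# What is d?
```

After line 1: d = {'a': 6}
After line 2 (setdefault adds 'b'=100): d = {'a': 6, 'b': 100}
After line 3 (setdefault 'a' no-op, already exists): d = {'a': 6, 'b': 100}
After line 4 (get('d', 3) returns default since 'd' not in d): d = {'a': 6, 'b': 100, 'c': 3}

{'a': 6, 'b': 100, 'c': 3}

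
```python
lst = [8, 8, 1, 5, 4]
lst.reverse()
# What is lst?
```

[4, 5, 1, 8, 8]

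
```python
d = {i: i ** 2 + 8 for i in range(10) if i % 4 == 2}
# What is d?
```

{2: 12, 6: 44}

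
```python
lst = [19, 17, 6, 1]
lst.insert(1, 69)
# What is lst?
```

[19, 69, 17, 6, 1]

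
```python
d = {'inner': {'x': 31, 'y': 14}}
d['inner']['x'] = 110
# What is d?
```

After line 1: d = {'inner': {'x': 31, 'y': 14}}
After line 2 (inner x overwritten): d = {'inner': {'x': 110, 'y': 14}}

{'inner': {'x': 110, 'y': 14}}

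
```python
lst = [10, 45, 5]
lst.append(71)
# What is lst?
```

[10, 45, 5, 71]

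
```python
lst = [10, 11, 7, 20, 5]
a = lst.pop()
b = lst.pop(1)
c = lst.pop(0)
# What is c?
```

After line 1: lst = [10, 11, 7, 20, 5]
After line 2 (pop() -> a = 5): lst = [10, 11, 7, 20]
After line 3 (pop(1) -> b = 11): lst = [10, 7, 20]
After line 4 (pop(0) -> c = 10): lst = [7, 20]

10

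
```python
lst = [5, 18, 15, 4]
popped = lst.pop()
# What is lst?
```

[5, 18, 15]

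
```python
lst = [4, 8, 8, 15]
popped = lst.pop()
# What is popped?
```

15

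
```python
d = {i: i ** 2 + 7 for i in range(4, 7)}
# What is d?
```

{4: 23, 5: 32, 6: 43}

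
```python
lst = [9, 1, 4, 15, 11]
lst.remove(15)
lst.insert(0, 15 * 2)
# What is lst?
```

After line 1: lst = [9, 1, 4, 15, 11]
After line 2 (remove first 15): lst = [9, 1, 4, 11]
After line 3 (insert 30 at index 0): lst = [30, 9, 1, 4, 11]

[30, 9, 1, 4, 11]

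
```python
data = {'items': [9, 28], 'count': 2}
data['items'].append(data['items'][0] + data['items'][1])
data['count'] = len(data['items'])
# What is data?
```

After line 1: data = {'items': [9, 28], 'count': 2}
After line 2 (append 9 + 28 = 37): data = {'items': [9, 28, 37], 'count': 2}
After line 3 (count = len(items) = 3): data = {'items': [9, 28, 37], 'count': 3}

{'items': [9, 28, 37], 'count': 3}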